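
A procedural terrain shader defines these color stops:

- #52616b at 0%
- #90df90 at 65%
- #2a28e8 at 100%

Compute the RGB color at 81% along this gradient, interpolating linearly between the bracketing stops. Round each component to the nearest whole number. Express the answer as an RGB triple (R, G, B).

81% lies between the 65% and 100% stops, so the local fraction is t = (81 − 65)/(100 − 65) = 16/35 ≈ 0.4571.
#90df90 → (144, 223, 144); #2a28e8 → (42, 40, 232).
R = 144 + 0.4571 × (42 − 144) = 97.376 → 97
G = 223 + 0.4571 × (40 − 223) = 139.351 → 139
B = 144 + 0.4571 × (232 − 144) = 184.225 → 184

(97, 139, 184)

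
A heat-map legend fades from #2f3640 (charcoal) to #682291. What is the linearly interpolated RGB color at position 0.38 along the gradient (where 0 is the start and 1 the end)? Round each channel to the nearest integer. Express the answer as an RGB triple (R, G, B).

#2f3640 → (47, 54, 64); #682291 → (104, 34, 145).
R = 47 + 0.38 × (104 − 47) = 47 + 0.38 × 57 = 68.66 → 69
G = 54 + 0.38 × (34 − 54) = 54 + 0.38 × -20 = 46.4 → 46
B = 64 + 0.38 × (145 − 64) = 64 + 0.38 × 81 = 94.78 → 95
So the blended color is (69, 46, 95), about #452e5f.

(69, 46, 95)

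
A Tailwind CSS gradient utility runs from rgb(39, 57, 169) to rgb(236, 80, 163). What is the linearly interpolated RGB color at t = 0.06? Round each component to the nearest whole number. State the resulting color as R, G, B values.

R = 39 + 0.06 × (236 − 39) = 39 + 0.06 × 197 = 50.82 → 51
G = 57 + 0.06 × (80 − 57) = 57 + 0.06 × 23 = 58.38 → 58
B = 169 + 0.06 × (163 − 169) = 169 + 0.06 × -6 = 168.64 → 169

(51, 58, 169)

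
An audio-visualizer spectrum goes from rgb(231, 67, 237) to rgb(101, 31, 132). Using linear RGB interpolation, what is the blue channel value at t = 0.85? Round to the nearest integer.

B = 237 + 0.85 × (132 − 237) = 147.75 → 148

148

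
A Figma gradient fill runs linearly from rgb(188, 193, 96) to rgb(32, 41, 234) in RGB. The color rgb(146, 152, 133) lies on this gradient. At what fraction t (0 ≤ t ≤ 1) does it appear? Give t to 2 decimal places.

0.27

Invert the lerp on the R channel (largest span, 156): t = (146 − 188) / (32 − 188) = -42/-156 = 0.26923.
Check on G: (152 − 193)/(41 − 193) = 0.2697 ✓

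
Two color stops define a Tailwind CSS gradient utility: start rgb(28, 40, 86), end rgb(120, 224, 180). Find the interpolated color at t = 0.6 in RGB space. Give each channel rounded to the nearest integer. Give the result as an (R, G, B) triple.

R = 28 + 0.6 × (120 − 28) = 28 + 0.6 × 92 = 83.2 → 83
G = 40 + 0.6 × (224 − 40) = 40 + 0.6 × 184 = 150.4 → 150
B = 86 + 0.6 × (180 − 86) = 86 + 0.6 × 94 = 142.4 → 142

(83, 150, 142)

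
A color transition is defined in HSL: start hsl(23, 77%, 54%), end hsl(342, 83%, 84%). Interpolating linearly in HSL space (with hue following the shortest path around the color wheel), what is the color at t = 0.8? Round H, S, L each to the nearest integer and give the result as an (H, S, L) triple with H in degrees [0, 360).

(350, 82, 78)

Hue: 342 − 23 = 319°, but |319| > 180 so the shorter arc goes the other way: Δh = 319 − 360 = -41°.
H = 23 + 0.8 × (-41) = -9.8 → -10 → -10 mod 360 = 350°
S = 77 + 0.8 × (83 − 77) = 81.8 → 82%
L = 54 + 0.8 × (84 − 54) = 78 → 78%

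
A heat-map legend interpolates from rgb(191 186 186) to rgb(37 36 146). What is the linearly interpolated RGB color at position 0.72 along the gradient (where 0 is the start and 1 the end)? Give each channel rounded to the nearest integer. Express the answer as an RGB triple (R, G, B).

(80, 78, 157)

R = 191 + 0.72 × (37 − 191) = 191 + 0.72 × -154 = 80.12 → 80
G = 186 + 0.72 × (36 − 186) = 186 + 0.72 × -150 = 78 → 78
B = 186 + 0.72 × (146 − 186) = 186 + 0.72 × -40 = 157.2 → 157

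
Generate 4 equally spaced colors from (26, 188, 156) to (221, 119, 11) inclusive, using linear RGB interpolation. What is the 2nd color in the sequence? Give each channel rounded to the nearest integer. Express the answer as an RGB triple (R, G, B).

With 4 swatches and endpoints inclusive, swatch 2 sits at t = (2 − 1)/(4 − 1) = 1/3 ≈ 0.3333.
R = 26 + 0.3333 × (221 − 26) = 90.993 → 91
G = 188 + 0.3333 × (119 − 188) = 165.002 → 165
B = 156 + 0.3333 × (11 − 156) = 107.672 → 108

(91, 165, 108)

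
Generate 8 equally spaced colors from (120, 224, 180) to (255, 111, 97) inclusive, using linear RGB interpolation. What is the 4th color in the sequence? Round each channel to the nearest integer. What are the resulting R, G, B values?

With 8 swatches and endpoints inclusive, swatch 4 sits at t = (4 − 1)/(8 − 1) = 3/7 ≈ 0.4286.
R = 120 + 0.4286 × (255 − 120) = 177.861 → 178
G = 224 + 0.4286 × (111 − 224) = 175.568 → 176
B = 180 + 0.4286 × (97 − 180) = 144.426 → 144

(178, 176, 144)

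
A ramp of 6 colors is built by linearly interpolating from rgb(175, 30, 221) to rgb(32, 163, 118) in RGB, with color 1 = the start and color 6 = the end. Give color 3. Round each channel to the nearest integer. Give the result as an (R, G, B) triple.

With 6 swatches and endpoints inclusive, swatch 3 sits at t = (3 − 1)/(6 − 1) = 2/5 ≈ 0.4.
R = 175 + 0.4 × (32 − 175) = 117.8 → 118
G = 30 + 0.4 × (163 − 30) = 83.2 → 83
B = 221 + 0.4 × (118 − 221) = 179.8 → 180

(118, 83, 180)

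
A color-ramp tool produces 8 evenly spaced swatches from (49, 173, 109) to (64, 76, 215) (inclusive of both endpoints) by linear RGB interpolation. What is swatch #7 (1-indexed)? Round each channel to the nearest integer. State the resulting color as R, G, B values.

With 8 swatches and endpoints inclusive, swatch 7 sits at t = (7 − 1)/(8 − 1) = 6/7 ≈ 0.8571.
R = 49 + 0.8571 × (64 − 49) = 61.856 → 62
G = 173 + 0.8571 × (76 − 173) = 89.861 → 90
B = 109 + 0.8571 × (215 − 109) = 199.853 → 200

(62, 90, 200)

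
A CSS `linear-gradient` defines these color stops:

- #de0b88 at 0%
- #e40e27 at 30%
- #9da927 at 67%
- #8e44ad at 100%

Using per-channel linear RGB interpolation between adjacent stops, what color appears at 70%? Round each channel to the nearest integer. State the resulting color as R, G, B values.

70% lies between the 67% and 100% stops, so the local fraction is t = (70 − 67)/(100 − 67) = 3/33 ≈ 0.0909.
#9da927 → (157, 169, 39); #8e44ad → (142, 68, 173).
R = 157 + 0.0909 × (142 − 157) = 155.637 → 156
G = 169 + 0.0909 × (68 − 169) = 159.819 → 160
B = 39 + 0.0909 × (173 − 39) = 51.181 → 51

(156, 160, 51)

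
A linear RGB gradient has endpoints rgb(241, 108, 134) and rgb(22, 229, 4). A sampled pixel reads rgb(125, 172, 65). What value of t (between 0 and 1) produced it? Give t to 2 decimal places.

Invert the lerp on the R channel (largest span, 219): t = (125 − 241) / (22 − 241) = -116/-219 = 0.52968.
Check on G: (172 − 108)/(229 − 108) = 0.5289 ✓

0.53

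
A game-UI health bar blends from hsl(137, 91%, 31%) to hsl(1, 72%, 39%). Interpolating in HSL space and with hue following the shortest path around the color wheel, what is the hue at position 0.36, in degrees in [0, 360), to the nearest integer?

Hue arc: Δh = 1 − 137 = -136° (|Δh| ≤ 180, already the shorter path).
H = 137 + 0.36 × (-136) = 88.04 → 88°

88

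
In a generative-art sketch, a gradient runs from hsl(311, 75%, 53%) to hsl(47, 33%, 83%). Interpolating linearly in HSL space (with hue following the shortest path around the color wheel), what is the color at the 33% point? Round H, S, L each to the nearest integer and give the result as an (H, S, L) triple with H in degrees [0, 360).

(343, 61, 63)

Hue: 47 − 311 = -264°, but |-264| > 180 so the shorter arc goes the other way: Δh = -264 + 360 = 96°.
H = 311 + 0.33 × (96) = 342.68 → 343°
S = 75 + 0.33 × (33 − 75) = 61.14 → 61%
L = 53 + 0.33 × (83 − 53) = 62.9 → 63%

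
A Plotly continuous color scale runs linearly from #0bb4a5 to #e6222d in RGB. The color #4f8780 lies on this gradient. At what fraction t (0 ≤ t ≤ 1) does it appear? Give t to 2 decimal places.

0.31

Invert the lerp on the R channel (largest span, 219): t = (79 − 11) / (230 − 11) = 68/219 = 0.3105.
Check on G: (135 − 180)/(34 − 180) = 0.3082 ✓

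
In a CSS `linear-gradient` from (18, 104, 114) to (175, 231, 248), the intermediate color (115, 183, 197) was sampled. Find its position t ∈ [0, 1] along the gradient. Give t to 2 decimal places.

0.62

Invert the lerp on the R channel (largest span, 157): t = (115 − 18) / (175 − 18) = 97/157 = 0.61783.
Check on G: (183 − 104)/(231 − 104) = 0.622 ✓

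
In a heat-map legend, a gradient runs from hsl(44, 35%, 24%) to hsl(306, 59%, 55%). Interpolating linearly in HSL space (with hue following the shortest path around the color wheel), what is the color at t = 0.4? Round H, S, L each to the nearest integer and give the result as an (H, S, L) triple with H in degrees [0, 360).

Hue: 306 − 44 = 262°, but |262| > 180 so the shorter arc goes the other way: Δh = 262 − 360 = -98°.
H = 44 + 0.4 × (-98) = 4.8 → 5°
S = 35 + 0.4 × (59 − 35) = 44.6 → 45%
L = 24 + 0.4 × (55 − 24) = 36.4 → 36%

(5, 45, 36)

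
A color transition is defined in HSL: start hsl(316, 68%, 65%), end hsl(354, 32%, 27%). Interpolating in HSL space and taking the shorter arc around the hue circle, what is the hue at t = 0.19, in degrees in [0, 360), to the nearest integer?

Hue arc: Δh = 354 − 316 = 38° (|Δh| ≤ 180, already the shorter path).
H = 316 + 0.19 × (38) = 323.22 → 323°

323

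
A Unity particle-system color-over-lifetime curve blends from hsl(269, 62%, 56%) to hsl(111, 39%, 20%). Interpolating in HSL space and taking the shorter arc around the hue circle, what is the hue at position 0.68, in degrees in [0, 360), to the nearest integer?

Hue arc: Δh = 111 − 269 = -158° (|Δh| ≤ 180, already the shorter path).
H = 269 + 0.68 × (-158) = 161.56 → 162°

162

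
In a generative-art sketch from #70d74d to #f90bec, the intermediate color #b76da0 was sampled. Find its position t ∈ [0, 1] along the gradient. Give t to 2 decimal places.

Invert the lerp on the G channel (largest span, 204): t = (109 − 215) / (11 − 215) = -106/-204 = 0.51961.
Check on R: (183 − 112)/(249 − 112) = 0.5182 ✓

0.52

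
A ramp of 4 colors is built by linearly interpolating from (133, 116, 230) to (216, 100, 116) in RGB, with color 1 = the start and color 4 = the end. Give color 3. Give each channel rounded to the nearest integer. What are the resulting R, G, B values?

With 4 swatches and endpoints inclusive, swatch 3 sits at t = (3 − 1)/(4 − 1) = 2/3 ≈ 0.6667.
R = 133 + 0.6667 × (216 − 133) = 188.336 → 188
G = 116 + 0.6667 × (100 − 116) = 105.333 → 105
B = 230 + 0.6667 × (116 − 230) = 153.996 → 154

(188, 105, 154)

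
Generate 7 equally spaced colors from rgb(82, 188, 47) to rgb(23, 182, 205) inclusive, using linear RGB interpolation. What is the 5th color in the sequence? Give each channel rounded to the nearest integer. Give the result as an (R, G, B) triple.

(43, 184, 152)

With 7 swatches and endpoints inclusive, swatch 5 sits at t = (5 − 1)/(7 − 1) = 4/6 ≈ 0.6667.
R = 82 + 0.6667 × (23 − 82) = 42.665 → 43
G = 188 + 0.6667 × (182 − 188) = 184 → 184
B = 47 + 0.6667 × (205 − 47) = 152.339 → 152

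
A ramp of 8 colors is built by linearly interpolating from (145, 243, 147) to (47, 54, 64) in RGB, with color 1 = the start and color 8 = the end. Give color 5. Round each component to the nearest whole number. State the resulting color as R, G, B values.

With 8 swatches and endpoints inclusive, swatch 5 sits at t = (5 − 1)/(8 − 1) = 4/7 ≈ 0.5714.
R = 145 + 0.5714 × (47 − 145) = 89.003 → 89
G = 243 + 0.5714 × (54 − 243) = 135.005 → 135
B = 147 + 0.5714 × (64 − 147) = 99.574 → 100

(89, 135, 100)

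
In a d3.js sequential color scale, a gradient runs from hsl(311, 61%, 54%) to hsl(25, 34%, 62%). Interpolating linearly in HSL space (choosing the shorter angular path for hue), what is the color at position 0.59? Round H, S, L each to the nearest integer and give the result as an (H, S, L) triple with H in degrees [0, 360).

(355, 45, 59)

Hue: 25 − 311 = -286°, but |-286| > 180 so the shorter arc goes the other way: Δh = -286 + 360 = 74°.
H = 311 + 0.59 × (74) = 354.66 → 355°
S = 61 + 0.59 × (34 − 61) = 45.07 → 45%
L = 54 + 0.59 × (62 − 54) = 58.72 → 59%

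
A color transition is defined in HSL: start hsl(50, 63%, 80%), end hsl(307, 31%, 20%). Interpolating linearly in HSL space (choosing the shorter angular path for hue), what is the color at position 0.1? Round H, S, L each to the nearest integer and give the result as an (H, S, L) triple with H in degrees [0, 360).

(40, 60, 74)

Hue: 307 − 50 = 257°, but |257| > 180 so the shorter arc goes the other way: Δh = 257 − 360 = -103°.
H = 50 + 0.1 × (-103) = 39.7 → 40°
S = 63 + 0.1 × (31 − 63) = 59.8 → 60%
L = 80 + 0.1 × (20 − 80) = 74 → 74%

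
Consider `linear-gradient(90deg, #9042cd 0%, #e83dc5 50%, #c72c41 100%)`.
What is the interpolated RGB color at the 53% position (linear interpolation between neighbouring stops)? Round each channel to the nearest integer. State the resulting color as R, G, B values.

53% lies between the 50% and 100% stops, so the local fraction is t = (53 − 50)/(100 − 50) = 3/50 ≈ 0.06.
#e83dc5 → (232, 61, 197); #c72c41 → (199, 44, 65).
R = 232 + 0.06 × (199 − 232) = 230.02 → 230
G = 61 + 0.06 × (44 − 61) = 59.98 → 60
B = 197 + 0.06 × (65 − 197) = 189.08 → 189

(230, 60, 189)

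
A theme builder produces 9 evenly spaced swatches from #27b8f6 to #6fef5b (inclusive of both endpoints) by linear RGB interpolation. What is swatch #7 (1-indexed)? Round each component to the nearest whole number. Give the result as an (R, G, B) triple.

With 9 swatches and endpoints inclusive, swatch 7 sits at t = (7 − 1)/(9 − 1) = 6/8 ≈ 0.75.
#27b8f6 → (39, 184, 246); #6fef5b → (111, 239, 91).
R = 39 + 0.75 × (111 − 39) = 93 → 93
G = 184 + 0.75 × (239 − 184) = 225.25 → 225
B = 246 + 0.75 × (91 − 246) = 129.75 → 130

(93, 225, 130)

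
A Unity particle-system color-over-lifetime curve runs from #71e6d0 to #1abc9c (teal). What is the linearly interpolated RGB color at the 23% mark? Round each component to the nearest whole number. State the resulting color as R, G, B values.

(93, 220, 196)

#71e6d0 → (113, 230, 208); #1abc9c → (26, 188, 156).
23% corresponds to t = 0.23.
R = 113 + 0.23 × (26 − 113) = 113 + 0.23 × -87 = 92.99 → 93
G = 230 + 0.23 × (188 − 230) = 230 + 0.23 × -42 = 220.34 → 220
B = 208 + 0.23 × (156 − 208) = 208 + 0.23 × -52 = 196.04 → 196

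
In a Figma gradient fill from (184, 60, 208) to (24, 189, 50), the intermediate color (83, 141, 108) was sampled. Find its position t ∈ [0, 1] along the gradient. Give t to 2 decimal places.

0.63

Invert the lerp on the R channel (largest span, 160): t = (83 − 184) / (24 − 184) = -101/-160 = 0.63125.
Check on G: (141 − 60)/(189 − 60) = 0.6279 ✓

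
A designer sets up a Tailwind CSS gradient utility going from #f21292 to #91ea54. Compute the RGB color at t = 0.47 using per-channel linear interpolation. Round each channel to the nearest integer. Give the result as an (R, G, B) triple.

#f21292 → (242, 18, 146); #91ea54 → (145, 234, 84).
R = 242 + 0.47 × (145 − 242) = 242 + 0.47 × -97 = 196.41 → 196
G = 18 + 0.47 × (234 − 18) = 18 + 0.47 × 216 = 119.52 → 120
B = 146 + 0.47 × (84 − 146) = 146 + 0.47 × -62 = 116.86 → 117

(196, 120, 117)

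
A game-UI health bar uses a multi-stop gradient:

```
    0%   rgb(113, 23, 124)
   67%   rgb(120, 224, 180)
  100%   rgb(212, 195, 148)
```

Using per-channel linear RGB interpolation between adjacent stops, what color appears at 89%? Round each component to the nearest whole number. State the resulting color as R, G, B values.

89% lies between the 67% and 100% stops, so the local fraction is t = (89 − 67)/(100 − 67) = 22/33 ≈ 0.6667.
R = 120 + 0.6667 × (212 − 120) = 181.336 → 181
G = 224 + 0.6667 × (195 − 224) = 204.666 → 205
B = 180 + 0.6667 × (148 − 180) = 158.666 → 159

(181, 205, 159)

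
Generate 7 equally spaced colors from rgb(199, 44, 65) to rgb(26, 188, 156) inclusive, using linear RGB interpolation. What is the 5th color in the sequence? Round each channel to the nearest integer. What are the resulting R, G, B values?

(84, 140, 126)

With 7 swatches and endpoints inclusive, swatch 5 sits at t = (5 − 1)/(7 − 1) = 4/6 ≈ 0.6667.
R = 199 + 0.6667 × (26 − 199) = 83.661 → 84
G = 44 + 0.6667 × (188 − 44) = 140.005 → 140
B = 65 + 0.6667 × (156 − 65) = 125.67 → 126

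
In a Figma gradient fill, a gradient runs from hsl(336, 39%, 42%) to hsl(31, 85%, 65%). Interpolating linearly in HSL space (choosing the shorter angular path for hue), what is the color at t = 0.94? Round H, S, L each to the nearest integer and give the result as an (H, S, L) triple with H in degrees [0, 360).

(28, 82, 64)

Hue: 31 − 336 = -305°, but |-305| > 180 so the shorter arc goes the other way: Δh = -305 + 360 = 55°.
H = 336 + 0.94 × (55) = 387.7 → 388 → 388 mod 360 = 28°
S = 39 + 0.94 × (85 − 39) = 82.24 → 82%
L = 42 + 0.94 × (65 − 42) = 63.62 → 64%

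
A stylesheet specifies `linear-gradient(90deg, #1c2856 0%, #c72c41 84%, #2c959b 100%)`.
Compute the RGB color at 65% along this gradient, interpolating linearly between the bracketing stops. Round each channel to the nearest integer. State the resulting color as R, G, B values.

65% lies between the 0% and 84% stops, so the local fraction is t = (65 − 0)/(84 − 0) = 65/84 ≈ 0.7738.
#1c2856 → (28, 40, 86); #c72c41 → (199, 44, 65).
R = 28 + 0.7738 × (199 − 28) = 160.32 → 160
G = 40 + 0.7738 × (44 − 40) = 43.095 → 43
B = 86 + 0.7738 × (65 − 86) = 69.75 → 70

(160, 43, 70)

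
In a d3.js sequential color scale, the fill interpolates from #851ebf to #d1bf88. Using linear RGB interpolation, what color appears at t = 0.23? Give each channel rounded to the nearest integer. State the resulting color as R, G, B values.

(150, 67, 178)

#851ebf → (133, 30, 191); #d1bf88 → (209, 191, 136).
R = 133 + 0.23 × (209 − 133) = 133 + 0.23 × 76 = 150.48 → 150
G = 30 + 0.23 × (191 − 30) = 30 + 0.23 × 161 = 67.03 → 67
B = 191 + 0.23 × (136 − 191) = 191 + 0.23 × -55 = 178.35 → 178
So the blended color is (150, 67, 178), about #9643b2.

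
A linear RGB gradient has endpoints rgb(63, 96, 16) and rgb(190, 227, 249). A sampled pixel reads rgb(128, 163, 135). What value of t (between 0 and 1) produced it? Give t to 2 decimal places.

Invert the lerp on the B channel (largest span, 233): t = (135 − 16) / (249 − 16) = 119/233 = 0.51073.
Check on R: (128 − 63)/(190 − 63) = 0.5118 ✓

0.51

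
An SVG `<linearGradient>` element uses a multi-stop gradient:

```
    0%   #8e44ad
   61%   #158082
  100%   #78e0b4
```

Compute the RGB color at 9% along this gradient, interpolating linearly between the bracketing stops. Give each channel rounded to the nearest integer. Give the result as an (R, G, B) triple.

(124, 77, 167)

9% lies between the 0% and 61% stops, so the local fraction is t = (9 − 0)/(61 − 0) = 9/61 ≈ 0.1475.
#8e44ad → (142, 68, 173); #158082 → (21, 128, 130).
R = 142 + 0.1475 × (21 − 142) = 124.153 → 124
G = 68 + 0.1475 × (128 − 68) = 76.85 → 77
B = 173 + 0.1475 × (130 − 173) = 166.657 → 167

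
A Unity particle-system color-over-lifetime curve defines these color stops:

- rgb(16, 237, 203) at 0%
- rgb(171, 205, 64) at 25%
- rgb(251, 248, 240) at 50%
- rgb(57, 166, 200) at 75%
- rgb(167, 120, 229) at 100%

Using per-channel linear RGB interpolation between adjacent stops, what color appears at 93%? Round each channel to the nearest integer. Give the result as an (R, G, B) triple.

(136, 133, 221)

93% lies between the 75% and 100% stops, so the local fraction is t = (93 − 75)/(100 − 75) = 18/25 ≈ 0.72.
R = 57 + 0.72 × (167 − 57) = 136.2 → 136
G = 166 + 0.72 × (120 − 166) = 132.88 → 133
B = 200 + 0.72 × (229 − 200) = 220.88 → 221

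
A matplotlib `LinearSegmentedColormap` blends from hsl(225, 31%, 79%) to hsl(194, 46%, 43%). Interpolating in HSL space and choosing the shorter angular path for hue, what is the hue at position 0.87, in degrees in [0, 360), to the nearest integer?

198

Hue arc: Δh = 194 − 225 = -31° (|Δh| ≤ 180, already the shorter path).
H = 225 + 0.87 × (-31) = 198.03 → 198°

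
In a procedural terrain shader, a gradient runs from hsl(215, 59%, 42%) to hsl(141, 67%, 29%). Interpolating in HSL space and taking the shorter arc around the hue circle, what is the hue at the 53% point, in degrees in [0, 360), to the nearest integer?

176

Hue arc: Δh = 141 − 215 = -74° (|Δh| ≤ 180, already the shorter path).
H = 215 + 0.53 × (-74) = 175.78 → 176°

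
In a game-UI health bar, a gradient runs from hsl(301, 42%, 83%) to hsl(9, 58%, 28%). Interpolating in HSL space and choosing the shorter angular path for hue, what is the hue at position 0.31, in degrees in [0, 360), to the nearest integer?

Hue: 9 − 301 = -292°, but |-292| > 180 so the shorter arc goes the other way: Δh = -292 + 360 = 68°.
H = 301 + 0.31 × (68) = 322.08 → 322°

322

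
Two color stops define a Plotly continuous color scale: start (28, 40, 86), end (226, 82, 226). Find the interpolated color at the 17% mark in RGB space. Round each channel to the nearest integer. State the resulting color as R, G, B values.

17% corresponds to t = 0.17.
R = 28 + 0.17 × (226 − 28) = 28 + 0.17 × 198 = 61.66 → 62
G = 40 + 0.17 × (82 − 40) = 40 + 0.17 × 42 = 47.14 → 47
B = 86 + 0.17 × (226 − 86) = 86 + 0.17 × 140 = 109.8 → 110
So the blended color is (62, 47, 110), about #3e2f6e.

(62, 47, 110)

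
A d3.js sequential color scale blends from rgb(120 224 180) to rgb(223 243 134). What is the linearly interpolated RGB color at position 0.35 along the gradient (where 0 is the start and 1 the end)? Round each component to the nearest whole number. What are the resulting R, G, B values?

(156, 231, 164)

R = 120 + 0.35 × (223 − 120) = 120 + 0.35 × 103 = 156.05 → 156
G = 224 + 0.35 × (243 − 224) = 224 + 0.35 × 19 = 230.65 → 231
B = 180 + 0.35 × (134 − 180) = 180 + 0.35 × -46 = 163.9 → 164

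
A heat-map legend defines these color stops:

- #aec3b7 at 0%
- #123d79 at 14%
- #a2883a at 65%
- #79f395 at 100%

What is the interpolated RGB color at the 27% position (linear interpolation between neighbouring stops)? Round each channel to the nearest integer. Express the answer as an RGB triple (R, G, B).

(55, 80, 105)

27% lies between the 14% and 65% stops, so the local fraction is t = (27 − 14)/(65 − 14) = 13/51 ≈ 0.2549.
#123d79 → (18, 61, 121); #a2883a → (162, 136, 58).
R = 18 + 0.2549 × (162 − 18) = 54.706 → 55
G = 61 + 0.2549 × (136 − 61) = 80.118 → 80
B = 121 + 0.2549 × (58 − 121) = 104.941 → 105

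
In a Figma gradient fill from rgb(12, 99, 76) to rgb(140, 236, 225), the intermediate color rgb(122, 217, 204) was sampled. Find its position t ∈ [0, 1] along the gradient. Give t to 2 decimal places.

Invert the lerp on the B channel (largest span, 149): t = (204 − 76) / (225 − 76) = 128/149 = 0.85906.
Check on R: (122 − 12)/(140 − 12) = 0.8594 ✓

0.86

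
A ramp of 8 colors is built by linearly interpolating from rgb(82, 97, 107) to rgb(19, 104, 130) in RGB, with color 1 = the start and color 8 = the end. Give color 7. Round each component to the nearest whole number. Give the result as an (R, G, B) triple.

With 8 swatches and endpoints inclusive, swatch 7 sits at t = (7 − 1)/(8 − 1) = 6/7 ≈ 0.8571.
R = 82 + 0.8571 × (19 − 82) = 28.003 → 28
G = 97 + 0.8571 × (104 − 97) = 103 → 103
B = 107 + 0.8571 × (130 − 107) = 126.713 → 127

(28, 103, 127)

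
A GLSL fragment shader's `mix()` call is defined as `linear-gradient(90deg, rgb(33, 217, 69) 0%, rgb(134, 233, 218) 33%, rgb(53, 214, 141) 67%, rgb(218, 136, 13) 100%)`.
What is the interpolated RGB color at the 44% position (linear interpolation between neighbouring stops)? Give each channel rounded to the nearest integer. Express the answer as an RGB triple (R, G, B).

(108, 227, 193)

44% lies between the 33% and 67% stops, so the local fraction is t = (44 − 33)/(67 − 33) = 11/34 ≈ 0.3235.
R = 134 + 0.3235 × (53 − 134) = 107.796 → 108
G = 233 + 0.3235 × (214 − 233) = 226.853 → 227
B = 218 + 0.3235 × (141 − 218) = 193.09 → 193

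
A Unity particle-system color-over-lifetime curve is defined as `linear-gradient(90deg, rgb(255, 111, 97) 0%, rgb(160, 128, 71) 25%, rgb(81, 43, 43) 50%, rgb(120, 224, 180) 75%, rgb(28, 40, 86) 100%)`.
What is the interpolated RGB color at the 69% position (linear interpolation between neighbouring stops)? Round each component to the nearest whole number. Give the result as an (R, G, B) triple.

(111, 181, 147)

69% lies between the 50% and 75% stops, so the local fraction is t = (69 − 50)/(75 − 50) = 19/25 ≈ 0.76.
R = 81 + 0.76 × (120 − 81) = 110.64 → 111
G = 43 + 0.76 × (224 − 43) = 180.56 → 181
B = 43 + 0.76 × (180 − 43) = 147.12 → 147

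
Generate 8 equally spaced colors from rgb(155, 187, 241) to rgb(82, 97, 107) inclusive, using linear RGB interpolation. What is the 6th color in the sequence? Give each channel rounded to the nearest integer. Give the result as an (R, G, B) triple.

With 8 swatches and endpoints inclusive, swatch 6 sits at t = (6 − 1)/(8 − 1) = 5/7 ≈ 0.7143.
R = 155 + 0.7143 × (82 − 155) = 102.856 → 103
G = 187 + 0.7143 × (97 − 187) = 122.713 → 123
B = 241 + 0.7143 × (107 − 241) = 145.284 → 145

(103, 123, 145)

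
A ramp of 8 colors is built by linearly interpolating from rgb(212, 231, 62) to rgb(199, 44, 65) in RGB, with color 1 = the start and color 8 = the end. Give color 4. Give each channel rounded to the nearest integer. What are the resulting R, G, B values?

(206, 151, 63)

With 8 swatches and endpoints inclusive, swatch 4 sits at t = (4 − 1)/(8 − 1) = 3/7 ≈ 0.4286.
R = 212 + 0.4286 × (199 − 212) = 206.428 → 206
G = 231 + 0.4286 × (44 − 231) = 150.852 → 151
B = 62 + 0.4286 × (65 − 62) = 63.286 → 63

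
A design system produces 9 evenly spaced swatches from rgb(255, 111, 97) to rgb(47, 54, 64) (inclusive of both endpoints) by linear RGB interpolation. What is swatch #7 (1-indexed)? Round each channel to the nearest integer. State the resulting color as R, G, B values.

With 9 swatches and endpoints inclusive, swatch 7 sits at t = (7 − 1)/(9 − 1) = 6/8 ≈ 0.75.
R = 255 + 0.75 × (47 − 255) = 99 → 99
G = 111 + 0.75 × (54 − 111) = 68.25 → 68
B = 97 + 0.75 × (64 − 97) = 72.25 → 72

(99, 68, 72)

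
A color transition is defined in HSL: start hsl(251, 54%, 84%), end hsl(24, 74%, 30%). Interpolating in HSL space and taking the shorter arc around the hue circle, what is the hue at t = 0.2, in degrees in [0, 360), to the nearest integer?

278

Hue: 24 − 251 = -227°, but |-227| > 180 so the shorter arc goes the other way: Δh = -227 + 360 = 133°.
H = 251 + 0.2 × (133) = 277.6 → 278°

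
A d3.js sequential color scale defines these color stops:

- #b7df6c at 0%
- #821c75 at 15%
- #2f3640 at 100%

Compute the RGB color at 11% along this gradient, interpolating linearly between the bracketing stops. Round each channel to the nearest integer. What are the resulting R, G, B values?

(144, 80, 115)

11% lies between the 0% and 15% stops, so the local fraction is t = (11 − 0)/(15 − 0) = 11/15 ≈ 0.7333.
#b7df6c → (183, 223, 108); #821c75 → (130, 28, 117).
R = 183 + 0.7333 × (130 − 183) = 144.135 → 144
G = 223 + 0.7333 × (28 − 223) = 80.007 → 80
B = 108 + 0.7333 × (117 − 108) = 114.6 → 115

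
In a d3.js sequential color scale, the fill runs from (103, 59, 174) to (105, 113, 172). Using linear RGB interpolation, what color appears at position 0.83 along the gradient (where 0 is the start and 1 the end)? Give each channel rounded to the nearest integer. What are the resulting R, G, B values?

(105, 104, 172)

R = 103 + 0.83 × (105 − 103) = 103 + 0.83 × 2 = 104.66 → 105
G = 59 + 0.83 × (113 − 59) = 59 + 0.83 × 54 = 103.82 → 104
B = 174 + 0.83 × (172 − 174) = 174 + 0.83 × -2 = 172.34 → 172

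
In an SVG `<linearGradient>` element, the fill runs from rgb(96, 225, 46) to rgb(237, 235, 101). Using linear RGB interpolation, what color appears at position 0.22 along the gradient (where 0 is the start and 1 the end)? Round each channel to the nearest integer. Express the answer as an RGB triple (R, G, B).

R = 96 + 0.22 × (237 − 96) = 96 + 0.22 × 141 = 127.02 → 127
G = 225 + 0.22 × (235 − 225) = 225 + 0.22 × 10 = 227.2 → 227
B = 46 + 0.22 × (101 − 46) = 46 + 0.22 × 55 = 58.1 → 58
So the blended color is (127, 227, 58), about #7fe33a.

(127, 227, 58)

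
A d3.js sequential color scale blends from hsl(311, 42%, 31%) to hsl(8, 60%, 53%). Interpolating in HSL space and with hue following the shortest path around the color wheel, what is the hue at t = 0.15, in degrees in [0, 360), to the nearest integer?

Hue: 8 − 311 = -303°, but |-303| > 180 so the shorter arc goes the other way: Δh = -303 + 360 = 57°.
H = 311 + 0.15 × (57) = 319.55 → 320°

320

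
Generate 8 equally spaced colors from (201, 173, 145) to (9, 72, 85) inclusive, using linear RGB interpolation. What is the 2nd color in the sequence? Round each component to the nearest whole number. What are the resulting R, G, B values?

With 8 swatches and endpoints inclusive, swatch 2 sits at t = (2 − 1)/(8 − 1) = 1/7 ≈ 0.1429.
R = 201 + 0.1429 × (9 − 201) = 173.563 → 174
G = 173 + 0.1429 × (72 − 173) = 158.567 → 159
B = 145 + 0.1429 × (85 − 145) = 136.426 → 136

(174, 159, 136)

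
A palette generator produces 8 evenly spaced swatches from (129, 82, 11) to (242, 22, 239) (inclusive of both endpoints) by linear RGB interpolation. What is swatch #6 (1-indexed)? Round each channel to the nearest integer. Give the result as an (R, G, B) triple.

With 8 swatches and endpoints inclusive, swatch 6 sits at t = (6 − 1)/(8 − 1) = 5/7 ≈ 0.7143.
R = 129 + 0.7143 × (242 − 129) = 209.716 → 210
G = 82 + 0.7143 × (22 − 82) = 39.142 → 39
B = 11 + 0.7143 × (239 − 11) = 173.86 → 174

(210, 39, 174)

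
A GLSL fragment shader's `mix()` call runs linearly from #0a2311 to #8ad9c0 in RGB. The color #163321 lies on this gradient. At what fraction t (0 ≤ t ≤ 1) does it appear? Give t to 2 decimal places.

Invert the lerp on the G channel (largest span, 182): t = (51 − 35) / (217 − 35) = 16/182 = 0.087912.
Check on R: (22 − 10)/(138 − 10) = 0.09375 ✓

0.09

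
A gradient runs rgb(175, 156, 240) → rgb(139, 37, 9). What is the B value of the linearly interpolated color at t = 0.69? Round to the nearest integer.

81

B = 240 + 0.69 × (9 − 240) = 80.61 → 81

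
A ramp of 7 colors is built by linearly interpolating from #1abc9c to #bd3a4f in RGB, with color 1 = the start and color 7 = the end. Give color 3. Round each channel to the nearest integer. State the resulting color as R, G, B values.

With 7 swatches and endpoints inclusive, swatch 3 sits at t = (3 − 1)/(7 − 1) = 2/6 ≈ 0.3333.
#1abc9c → (26, 188, 156); #bd3a4f → (189, 58, 79).
R = 26 + 0.3333 × (189 − 26) = 80.328 → 80
G = 188 + 0.3333 × (58 − 188) = 144.671 → 145
B = 156 + 0.3333 × (79 − 156) = 130.336 → 130

(80, 145, 130)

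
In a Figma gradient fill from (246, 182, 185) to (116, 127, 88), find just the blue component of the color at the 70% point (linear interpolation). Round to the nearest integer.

B = 185 + 0.7 × (88 − 185) = 117.1 → 117

117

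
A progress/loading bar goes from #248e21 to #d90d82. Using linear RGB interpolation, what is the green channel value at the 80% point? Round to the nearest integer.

39

G₁ = 142 (from #248e21), G₂ = 13 (from #d90d82).
G = 142 + 0.8 × (13 − 142) = 38.8 → 39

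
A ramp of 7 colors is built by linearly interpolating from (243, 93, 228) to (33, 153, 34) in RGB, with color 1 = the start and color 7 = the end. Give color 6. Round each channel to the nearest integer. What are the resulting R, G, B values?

With 7 swatches and endpoints inclusive, swatch 6 sits at t = (6 − 1)/(7 − 1) = 5/6 ≈ 0.8333.
R = 243 + 0.8333 × (33 − 243) = 68.007 → 68
G = 93 + 0.8333 × (153 − 93) = 142.998 → 143
B = 228 + 0.8333 × (34 − 228) = 66.34 → 66

(68, 143, 66)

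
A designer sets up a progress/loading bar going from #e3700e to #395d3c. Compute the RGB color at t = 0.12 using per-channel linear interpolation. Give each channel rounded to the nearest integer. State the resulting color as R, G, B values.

#e3700e → (227, 112, 14); #395d3c → (57, 93, 60).
R = 227 + 0.12 × (57 − 227) = 227 + 0.12 × -170 = 206.6 → 207
G = 112 + 0.12 × (93 − 112) = 112 + 0.12 × -19 = 109.72 → 110
B = 14 + 0.12 × (60 − 14) = 14 + 0.12 × 46 = 19.52 → 20
So the blended color is (207, 110, 20), about #cf6e14.

(207, 110, 20)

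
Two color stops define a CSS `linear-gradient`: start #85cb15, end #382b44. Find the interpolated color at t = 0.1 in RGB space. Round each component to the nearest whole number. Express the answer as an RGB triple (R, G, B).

#85cb15 → (133, 203, 21); #382b44 → (56, 43, 68).
R = 133 + 0.1 × (56 − 133) = 133 + 0.1 × -77 = 125.3 → 125
G = 203 + 0.1 × (43 − 203) = 203 + 0.1 × -160 = 187 → 187
B = 21 + 0.1 × (68 − 21) = 21 + 0.1 × 47 = 25.7 → 26

(125, 187, 26)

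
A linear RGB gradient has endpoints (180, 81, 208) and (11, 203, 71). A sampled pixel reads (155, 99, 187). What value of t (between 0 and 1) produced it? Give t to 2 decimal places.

0.15

Invert the lerp on the R channel (largest span, 169): t = (155 − 180) / (11 − 180) = -25/-169 = 0.14793.
Check on G: (99 − 81)/(203 − 81) = 0.1475 ✓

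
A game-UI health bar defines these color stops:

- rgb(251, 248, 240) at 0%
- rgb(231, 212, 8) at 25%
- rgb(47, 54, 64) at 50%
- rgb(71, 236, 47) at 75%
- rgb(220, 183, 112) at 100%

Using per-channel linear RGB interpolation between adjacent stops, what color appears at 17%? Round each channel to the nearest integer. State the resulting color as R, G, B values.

(237, 224, 82)

17% lies between the 0% and 25% stops, so the local fraction is t = (17 − 0)/(25 − 0) = 17/25 ≈ 0.68.
R = 251 + 0.68 × (231 − 251) = 237.4 → 237
G = 248 + 0.68 × (212 − 248) = 223.52 → 224
B = 240 + 0.68 × (8 − 240) = 82.24 → 82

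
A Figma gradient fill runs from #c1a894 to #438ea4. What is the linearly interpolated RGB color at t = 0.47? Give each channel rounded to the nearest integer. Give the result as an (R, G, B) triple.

#c1a894 → (193, 168, 148); #438ea4 → (67, 142, 164).
R = 193 + 0.47 × (67 − 193) = 193 + 0.47 × -126 = 133.78 → 134
G = 168 + 0.47 × (142 − 168) = 168 + 0.47 × -26 = 155.78 → 156
B = 148 + 0.47 × (164 − 148) = 148 + 0.47 × 16 = 155.52 → 156

(134, 156, 156)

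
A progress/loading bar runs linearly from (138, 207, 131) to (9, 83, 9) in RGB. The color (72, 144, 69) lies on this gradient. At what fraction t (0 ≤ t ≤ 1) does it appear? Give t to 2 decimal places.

0.51

Invert the lerp on the R channel (largest span, 129): t = (72 − 138) / (9 − 138) = -66/-129 = 0.51163.
Check on G: (144 − 207)/(83 − 207) = 0.5081 ✓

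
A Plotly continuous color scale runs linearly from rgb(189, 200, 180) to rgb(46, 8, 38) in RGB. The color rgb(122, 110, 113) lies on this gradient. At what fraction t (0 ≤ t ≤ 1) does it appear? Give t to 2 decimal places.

0.47

Invert the lerp on the G channel (largest span, 192): t = (110 − 200) / (8 − 200) = -90/-192 = 0.46875.
Check on R: (122 − 189)/(46 − 189) = 0.4685 ✓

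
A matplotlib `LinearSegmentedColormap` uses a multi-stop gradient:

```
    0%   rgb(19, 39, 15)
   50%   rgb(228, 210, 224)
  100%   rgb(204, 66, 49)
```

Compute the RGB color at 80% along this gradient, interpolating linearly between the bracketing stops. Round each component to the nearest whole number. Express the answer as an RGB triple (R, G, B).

(214, 124, 119)

80% lies between the 50% and 100% stops, so the local fraction is t = (80 − 50)/(100 − 50) = 30/50 ≈ 0.6.
R = 228 + 0.6 × (204 − 228) = 213.6 → 214
G = 210 + 0.6 × (66 − 210) = 123.6 → 124
B = 224 + 0.6 × (49 − 224) = 119 → 119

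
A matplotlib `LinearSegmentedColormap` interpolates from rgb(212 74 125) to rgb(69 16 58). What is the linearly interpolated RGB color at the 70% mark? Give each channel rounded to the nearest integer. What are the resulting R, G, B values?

(112, 33, 78)

70% corresponds to t = 0.7.
R = 212 + 0.7 × (69 − 212) = 212 + 0.7 × -143 = 111.9 → 112
G = 74 + 0.7 × (16 − 74) = 74 + 0.7 × -58 = 33.4 → 33
B = 125 + 0.7 × (58 − 125) = 125 + 0.7 × -67 = 78.1 → 78
So the blended color is (112, 33, 78), about #70214e.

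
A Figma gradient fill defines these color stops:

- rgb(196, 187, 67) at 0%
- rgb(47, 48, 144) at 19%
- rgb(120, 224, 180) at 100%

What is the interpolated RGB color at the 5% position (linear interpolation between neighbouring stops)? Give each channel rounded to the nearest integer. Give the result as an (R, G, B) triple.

(157, 150, 87)

5% lies between the 0% and 19% stops, so the local fraction is t = (5 − 0)/(19 − 0) = 5/19 ≈ 0.2632.
R = 196 + 0.2632 × (47 − 196) = 156.783 → 157
G = 187 + 0.2632 × (48 − 187) = 150.415 → 150
B = 67 + 0.2632 × (144 − 67) = 87.266 → 87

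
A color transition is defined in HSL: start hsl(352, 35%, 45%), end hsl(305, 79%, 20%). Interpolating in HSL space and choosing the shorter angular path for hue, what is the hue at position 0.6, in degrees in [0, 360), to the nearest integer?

Hue arc: Δh = 305 − 352 = -47° (|Δh| ≤ 180, already the shorter path).
H = 352 + 0.6 × (-47) = 323.8 → 324°

324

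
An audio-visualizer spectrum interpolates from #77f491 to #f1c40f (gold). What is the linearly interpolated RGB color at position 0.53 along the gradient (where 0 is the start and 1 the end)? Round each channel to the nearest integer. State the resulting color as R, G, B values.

#77f491 → (119, 244, 145); #f1c40f → (241, 196, 15).
R = 119 + 0.53 × (241 − 119) = 119 + 0.53 × 122 = 183.66 → 184
G = 244 + 0.53 × (196 − 244) = 244 + 0.53 × -48 = 218.56 → 219
B = 145 + 0.53 × (15 − 145) = 145 + 0.53 × -130 = 76.1 → 76
So the blended color is (184, 219, 76), about #b8db4c.

(184, 219, 76)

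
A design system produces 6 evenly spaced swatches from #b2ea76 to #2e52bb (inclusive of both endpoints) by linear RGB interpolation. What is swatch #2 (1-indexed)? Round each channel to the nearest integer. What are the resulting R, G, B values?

(152, 204, 132)

With 6 swatches and endpoints inclusive, swatch 2 sits at t = (2 − 1)/(6 − 1) = 1/5 ≈ 0.2.
#b2ea76 → (178, 234, 118); #2e52bb → (46, 82, 187).
R = 178 + 0.2 × (46 − 178) = 151.6 → 152
G = 234 + 0.2 × (82 − 234) = 203.6 → 204
B = 118 + 0.2 × (187 − 118) = 131.8 → 132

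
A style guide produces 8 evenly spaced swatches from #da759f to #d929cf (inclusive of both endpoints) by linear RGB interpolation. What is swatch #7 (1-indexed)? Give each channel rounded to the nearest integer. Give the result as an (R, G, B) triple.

(217, 52, 200)

With 8 swatches and endpoints inclusive, swatch 7 sits at t = (7 − 1)/(8 − 1) = 6/7 ≈ 0.8571.
#da759f → (218, 117, 159); #d929cf → (217, 41, 207).
R = 218 + 0.8571 × (217 − 218) = 217.143 → 217
G = 117 + 0.8571 × (41 − 117) = 51.86 → 52
B = 159 + 0.8571 × (207 − 159) = 200.141 → 200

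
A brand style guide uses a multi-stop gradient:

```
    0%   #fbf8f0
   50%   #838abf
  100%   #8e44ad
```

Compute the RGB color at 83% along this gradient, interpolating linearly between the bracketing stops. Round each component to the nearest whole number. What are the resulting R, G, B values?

83% lies between the 50% and 100% stops, so the local fraction is t = (83 − 50)/(100 − 50) = 33/50 ≈ 0.66.
#838abf → (131, 138, 191); #8e44ad → (142, 68, 173).
R = 131 + 0.66 × (142 − 131) = 138.26 → 138
G = 138 + 0.66 × (68 − 138) = 91.8 → 92
B = 191 + 0.66 × (173 − 191) = 179.12 → 179

(138, 92, 179)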